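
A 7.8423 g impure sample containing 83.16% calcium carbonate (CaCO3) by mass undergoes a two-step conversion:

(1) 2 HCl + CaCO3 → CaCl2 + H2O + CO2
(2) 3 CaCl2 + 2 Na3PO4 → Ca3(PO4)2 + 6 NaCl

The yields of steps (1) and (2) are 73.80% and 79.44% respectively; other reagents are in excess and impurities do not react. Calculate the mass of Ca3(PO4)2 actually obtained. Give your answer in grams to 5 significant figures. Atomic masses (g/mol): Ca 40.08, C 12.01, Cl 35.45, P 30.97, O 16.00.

Pure CaCO3 = 7.8423 × 0.8316 = 6.52166 g.
M(CaCO3) = 40.08 + 12.01 + 3(16.00) = 100.09 g/mol.
M(Ca3(PO4)2) = 3(40.08) + 2(30.97) + 8(16.00) = 310.18 g/mol.
n(CaCO3) = 6.52166 / 100.09 = 0.0651579 mol.
Step 1 (CaCO3:CaCl2 = 1:1): theoretical n(CaCl2) = 0.0651579 mol; at 73.80% yield, n(CaCl2) = 0.0480865 mol.
Step 2 (CaCl2:Ca3(PO4)2 = 3:1): theoretical n(Ca3(PO4)2) = 0.0160288 mol, so theoretical mass = 0.0160288 × 310.18 = 4.97183 g.
At 79.44% yield, actual mass of Ca3(PO4)2 = 4.97183 × 0.7944 = 3.94962 g.

3.9496 g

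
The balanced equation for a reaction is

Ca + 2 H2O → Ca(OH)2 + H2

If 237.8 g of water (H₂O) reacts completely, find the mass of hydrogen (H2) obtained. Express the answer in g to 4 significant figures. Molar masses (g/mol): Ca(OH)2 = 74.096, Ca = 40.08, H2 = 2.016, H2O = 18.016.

13.30 g

n(H2O) = 237.80 g / 18.016 g/mol = 13.199 mol.
From the equation the H2O:H2 mole ratio is 2:1, so n(H2) = 13.199 × 1/2 = 6.5997 mol.
Mass of H2 = 6.5997 mol × 2.016 g/mol = 13.305 g.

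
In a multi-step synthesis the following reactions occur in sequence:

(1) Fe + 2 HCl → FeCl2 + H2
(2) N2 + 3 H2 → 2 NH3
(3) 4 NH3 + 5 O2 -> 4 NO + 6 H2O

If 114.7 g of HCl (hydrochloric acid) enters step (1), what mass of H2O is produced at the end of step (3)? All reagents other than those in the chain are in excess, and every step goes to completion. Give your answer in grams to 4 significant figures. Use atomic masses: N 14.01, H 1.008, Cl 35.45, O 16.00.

M(HCl) = 1.008 + 35.45 = 36.458 g/mol.
M(H2O) = 2(1.008) + 16.00 = 18.016 g/mol.
n(HCl) = 114.7 / 36.458 = 3.1461 mol.
Reaction (1): HCl→H2 ratio 2:1 ⇒ n(H2) = 1.5730 mol.
Reaction (2): H2→NH3 ratio 3:2 ⇒ n(NH3) = 1.0487 mol.
Reaction (3): NH3→H2O ratio 4:6 ⇒ n(H2O) = 1.5730 mol.
Mass of H2O = 1.5730 × 18.016 = 28.340 g.

28.34 g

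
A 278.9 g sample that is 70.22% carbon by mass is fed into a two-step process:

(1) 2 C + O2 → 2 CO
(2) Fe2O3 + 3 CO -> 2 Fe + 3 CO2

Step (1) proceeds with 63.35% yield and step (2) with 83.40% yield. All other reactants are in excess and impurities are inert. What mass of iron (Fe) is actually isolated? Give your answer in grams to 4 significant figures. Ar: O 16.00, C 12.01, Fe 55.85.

320.8 g

Pure C = 278.9 × 0.7022 = 195.84 g.
M(C) = 12.01 g/mol.
M(Fe) = 55.85 g/mol.
n(C) = 195.84 / 12.01 = 16.307 mol.
Step 1 (C:CO = 2:2): theoretical n(CO) = 16.307 mol; at 63.35% yield, n(CO) = 10.330 mol.
Step 2 (CO:Fe = 3:2): theoretical n(Fe) = 6.8869 mol, so theoretical mass = 6.8869 × 55.85 = 384.63 g.
At 83.40% yield, actual mass of Fe = 384.63 × 0.8340 = 320.78 g.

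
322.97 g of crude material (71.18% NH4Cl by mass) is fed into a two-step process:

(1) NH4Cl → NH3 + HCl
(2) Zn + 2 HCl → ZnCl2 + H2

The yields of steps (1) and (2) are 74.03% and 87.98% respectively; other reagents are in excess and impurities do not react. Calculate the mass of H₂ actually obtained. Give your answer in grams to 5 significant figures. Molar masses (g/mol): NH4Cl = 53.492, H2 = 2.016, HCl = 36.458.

2.8215 g

Pure NH4Cl = 322.97 × 0.7118 = 229.890 g.
n(NH4Cl) = 229.890 / 53.492 = 4.29765 mol.
Step 1 (NH4Cl:HCl = 1:1): theoretical n(HCl) = 4.29765 mol; at 74.03% yield, n(HCl) = 3.18155 mol.
Step 2 (HCl:H2 = 2:1): theoretical n(H2) = 1.59078 mol, so theoretical mass = 1.59078 × 2.016 = 3.20700 g.
At 87.98% yield, actual mass of H2 = 3.20700 × 0.8798 = 2.82152 g.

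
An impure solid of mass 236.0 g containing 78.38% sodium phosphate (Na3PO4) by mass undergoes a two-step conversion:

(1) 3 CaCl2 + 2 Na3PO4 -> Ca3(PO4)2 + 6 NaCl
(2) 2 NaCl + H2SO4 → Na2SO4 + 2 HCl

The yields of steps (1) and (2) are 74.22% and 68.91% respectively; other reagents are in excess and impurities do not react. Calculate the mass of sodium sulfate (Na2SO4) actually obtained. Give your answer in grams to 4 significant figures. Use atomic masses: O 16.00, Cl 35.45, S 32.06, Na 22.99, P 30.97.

123.0 g

Pure Na3PO4 = 236.0 × 0.7838 = 184.98 g.
M(Na3PO4) = 3(22.99) + 30.97 + 4(16.00) = 163.94 g/mol.
M(Na2SO4) = 2(22.99) + 32.06 + 4(16.00) = 142.04 g/mol.
n(Na3PO4) = 184.98 / 163.94 = 1.1283 mol.
Step 1 (Na3PO4:NaCl = 2:6): theoretical n(NaCl) = 3.3850 mol; at 74.22% yield, n(NaCl) = 2.5123 mol.
Step 2 (NaCl:Na2SO4 = 2:1): theoretical n(Na2SO4) = 1.2562 mol, so theoretical mass = 1.2562 × 142.04 = 178.42 g.
At 68.91% yield, actual mass of Na2SO4 = 178.42 × 0.6891 = 122.95 g.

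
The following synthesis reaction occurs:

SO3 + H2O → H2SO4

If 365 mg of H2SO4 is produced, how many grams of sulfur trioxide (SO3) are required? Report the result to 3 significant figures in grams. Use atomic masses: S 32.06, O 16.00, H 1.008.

0.298 g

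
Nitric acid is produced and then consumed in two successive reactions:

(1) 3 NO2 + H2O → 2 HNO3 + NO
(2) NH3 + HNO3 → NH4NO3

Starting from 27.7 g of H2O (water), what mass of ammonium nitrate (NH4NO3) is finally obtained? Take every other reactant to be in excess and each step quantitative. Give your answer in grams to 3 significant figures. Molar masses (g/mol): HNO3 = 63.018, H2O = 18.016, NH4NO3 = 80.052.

n(H2O) = 27.70 / 18.016 = 1.538 mol.
Step 1 gives a 1:2 ratio of H2O to HNO3, so n(HNO3) = 3.075 mol.
In step 2 the HNO3:NH4NO3 ratio is 1:1, so n(NH4NO3) = 3.075 mol.
Mass of NH4NO3 = 3.075 × 80.052 = 246.2 g.

246 g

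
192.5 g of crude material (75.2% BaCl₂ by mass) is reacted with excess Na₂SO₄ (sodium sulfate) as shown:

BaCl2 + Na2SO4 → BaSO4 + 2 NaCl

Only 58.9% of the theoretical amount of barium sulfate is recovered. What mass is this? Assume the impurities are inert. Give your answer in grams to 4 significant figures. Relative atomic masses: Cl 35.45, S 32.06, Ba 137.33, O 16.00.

Pure BaCl2 available = 192.5 g × 0.752 = 144.76 g.
M(BaCl2) = 137.33 + 2(35.45) = 208.23 g/mol.
M(BaSO4) = 137.33 + 32.06 + 4(16.00) = 233.39 g/mol.
n(BaCl2) = 144.76 g / 208.23 g/mol = 0.69519 mol.
From the equation the BaCl2:BaSO4 mole ratio is 1:1, so n(BaSO4) = 0.69519 × 1/1 = 0.69519 mol.
Mass of BaSO4 = 0.69519 mol × 233.39 g/mol = 162.25 g.
Actual mass collected = 162.25 g × 0.589 = 95.566 g.

95.57 g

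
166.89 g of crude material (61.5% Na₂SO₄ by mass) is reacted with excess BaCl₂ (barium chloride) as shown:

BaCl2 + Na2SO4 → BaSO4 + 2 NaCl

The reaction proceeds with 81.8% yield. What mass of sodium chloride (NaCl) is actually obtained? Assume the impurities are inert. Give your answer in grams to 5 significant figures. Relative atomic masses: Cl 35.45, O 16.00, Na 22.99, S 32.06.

Pure Na2SO4 available = 166.89 g × 0.615 = 102.637 g.
M(Na2SO4) = 2(22.99) + 32.06 + 4(16.00) = 142.04 g/mol.
M(NaCl) = 22.99 + 35.45 = 58.44 g/mol.
n(Na2SO4) = 102.637 g / 142.04 g/mol = 0.722595 mol.
From the equation the Na2SO4:NaCl mole ratio is 1:2, so n(NaCl) = 0.722595 × 2/1 = 1.44519 mol.
Mass of NaCl = 1.44519 mol × 58.44 g/mol = 84.4569 g.
Actual mass collected = 84.4569 g × 0.818 = 69.0857 g.

69.086 g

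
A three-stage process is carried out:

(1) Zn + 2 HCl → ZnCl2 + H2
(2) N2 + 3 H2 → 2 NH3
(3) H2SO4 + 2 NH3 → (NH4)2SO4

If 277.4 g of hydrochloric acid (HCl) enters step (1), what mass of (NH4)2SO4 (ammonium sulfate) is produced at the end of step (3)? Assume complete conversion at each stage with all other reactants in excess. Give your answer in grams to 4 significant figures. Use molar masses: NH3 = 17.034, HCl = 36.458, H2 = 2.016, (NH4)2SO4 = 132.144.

167.6 g

n(HCl) = 277.4 / 36.458 = 7.6088 mol.
Reaction (1): HCl→H2 ratio 2:1 ⇒ n(H2) = 3.8044 mol.
Reaction (2): H2→NH3 ratio 3:2 ⇒ n(NH3) = 2.5363 mol.
Reaction (3): NH3→(NH4)2SO4 ratio 2:1 ⇒ n((NH4)2SO4) = 1.2681 mol.
Mass of (NH4)2SO4 = 1.2681 × 132.144 = 167.58 g.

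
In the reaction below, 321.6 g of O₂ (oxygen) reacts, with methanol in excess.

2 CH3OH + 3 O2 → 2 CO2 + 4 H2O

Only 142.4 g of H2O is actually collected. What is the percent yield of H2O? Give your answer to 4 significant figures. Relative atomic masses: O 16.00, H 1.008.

58.99 %

M(O2) = 2(16.00) = 32.00 g/mol.
M(H2O) = 2(1.008) + 16.00 = 18.016 g/mol.
n(O2) = 321.60 g / 32.00 g/mol = 10.050 mol.
From the equation the O2:H2O mole ratio is 3:4, so n(H2O) = 10.050 × 4/3 = 13.400 mol.
Mass of H2O = 13.400 mol × 18.016 g/mol = 241.41 g.
This is the theoretical yield. Percent yield = 142.4 g / 241.41 g × 100% = 58.986%.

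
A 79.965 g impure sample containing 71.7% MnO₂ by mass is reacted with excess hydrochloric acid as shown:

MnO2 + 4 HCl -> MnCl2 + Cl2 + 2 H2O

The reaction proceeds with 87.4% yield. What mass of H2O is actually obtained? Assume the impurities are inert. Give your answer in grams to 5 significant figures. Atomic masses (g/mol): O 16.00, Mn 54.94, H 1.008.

20.768 g

Pure MnO2 available = 79.965 g × 0.717 = 57.3349 g.
M(MnO2) = 54.94 + 2(16.00) = 86.94 g/mol.
M(H2O) = 2(1.008) + 16.00 = 18.016 g/mol.
n(MnO2) = 57.3349 g / 86.94 g/mol = 0.659477 mol.
From the equation the MnO2:H2O mole ratio is 1:2, so n(H2O) = 0.659477 × 2/1 = 1.31895 mol.
Mass of H2O = 1.31895 mol × 18.016 g/mol = 23.7623 g.
Actual mass collected = 23.7623 g × 0.874 = 20.7682 g.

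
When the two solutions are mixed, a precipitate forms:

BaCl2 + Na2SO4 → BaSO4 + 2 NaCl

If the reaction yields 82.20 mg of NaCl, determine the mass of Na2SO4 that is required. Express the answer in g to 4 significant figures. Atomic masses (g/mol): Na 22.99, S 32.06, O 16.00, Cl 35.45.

0.09989 g

M(NaCl) = 22.99 + 35.45 = 58.44 g/mol.
M(Na2SO4) = 2(22.99) + 32.06 + 4(16.00) = 142.04 g/mol.
Convert: 82.20 mg = 0.082200 g.
n(NaCl) = 0.082200 g / 58.44 g/mol = 0.0014066 mol.
From the equation the NaCl:Na2SO4 mole ratio is 2:1, so n(Na2SO4) = 0.0014066 × 1/2 = 0.00070329 mol.
Mass of Na2SO4 = 0.00070329 mol × 142.04 g/mol = 0.099895 g.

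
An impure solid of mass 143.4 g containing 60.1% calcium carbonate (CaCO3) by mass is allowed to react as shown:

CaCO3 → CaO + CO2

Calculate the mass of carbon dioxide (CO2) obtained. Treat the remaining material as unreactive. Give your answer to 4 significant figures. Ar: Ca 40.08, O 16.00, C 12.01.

Mass of pure CaCO3 = 143.4 g × 0.601 = 86.183 g.
M(CaCO3) = 40.08 + 12.01 + 3(16.00) = 100.09 g/mol.
M(CO2) = 12.01 + 2(16.00) = 44.01 g/mol.
n(CaCO3) = 86.183 g / 100.09 g/mol = 0.86106 mol.
From the equation the CaCO3:CO2 mole ratio is 1:1, so n(CO2) = 0.86106 × 1/1 = 0.86106 mol.
Mass of CO2 = 0.86106 mol × 44.01 g/mol = 37.895 g.

37.90 g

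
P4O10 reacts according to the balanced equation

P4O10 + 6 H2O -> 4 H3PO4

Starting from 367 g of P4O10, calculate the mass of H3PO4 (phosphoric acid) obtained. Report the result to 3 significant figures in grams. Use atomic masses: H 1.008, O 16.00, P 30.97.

507 g

M(P4O10) = 4(30.97) + 10(16.00) = 283.88 g/mol.
M(H3PO4) = 3(1.008) + 30.97 + 4(16.00) = 97.994 g/mol.
n(P4O10) = 367.0 g / 283.88 g/mol = 1.293 mol.
From the equation the P4O10:H3PO4 mole ratio is 1:4, so n(H3PO4) = 1.293 × 4/1 = 5.171 mol.
Mass of H3PO4 = 5.171 mol × 97.994 g/mol = 506.7 g.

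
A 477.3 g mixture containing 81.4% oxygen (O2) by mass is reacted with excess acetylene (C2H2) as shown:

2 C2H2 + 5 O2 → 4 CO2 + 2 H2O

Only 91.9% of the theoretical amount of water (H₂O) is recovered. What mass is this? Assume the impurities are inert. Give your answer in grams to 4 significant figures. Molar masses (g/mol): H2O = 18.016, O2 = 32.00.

Pure O2 available = 477.3 g × 0.814 = 388.52 g.
n(O2) = 388.52 g / 32.00 g/mol = 12.141 mol.
From the equation the O2:H2O mole ratio is 5:2, so n(H2O) = 12.141 × 2/5 = 4.8565 mol.
Mass of H2O = 4.8565 mol × 18.016 g/mol = 87.495 g.
Actual mass collected = 87.495 g × 0.919 = 80.408 g.

80.41 g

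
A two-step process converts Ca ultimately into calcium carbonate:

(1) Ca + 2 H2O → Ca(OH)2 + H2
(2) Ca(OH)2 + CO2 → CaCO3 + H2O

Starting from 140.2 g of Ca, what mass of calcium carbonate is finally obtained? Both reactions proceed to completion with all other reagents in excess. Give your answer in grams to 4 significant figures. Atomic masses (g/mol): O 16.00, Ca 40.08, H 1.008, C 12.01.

M(Ca) = 40.08 g/mol.
M(CaCO3) = 40.08 + 12.01 + 3(16.00) = 100.09 g/mol.
n(Ca) = 140.20 / 40.08 = 3.4980 mol.
Step 1 gives a 1:1 ratio of Ca to Ca(OH)2, so n(Ca(OH)2) = 3.4980 mol.
In step 2 the Ca(OH)2:CaCO3 ratio is 1:1, so n(CaCO3) = 3.4980 mol.
Mass of CaCO3 = 3.4980 × 100.09 = 350.12 g.

350.1 g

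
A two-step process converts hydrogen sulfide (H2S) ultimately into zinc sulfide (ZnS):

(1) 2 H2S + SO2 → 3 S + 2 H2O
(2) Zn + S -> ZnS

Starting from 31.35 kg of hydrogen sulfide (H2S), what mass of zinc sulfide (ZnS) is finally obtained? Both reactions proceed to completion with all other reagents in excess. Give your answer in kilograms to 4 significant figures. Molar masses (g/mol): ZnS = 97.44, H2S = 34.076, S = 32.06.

134.5 kg

31.35 kg = 31350 g.
n(H2S) = 31350 / 34.076 = 920.00 mol.
Step 1 gives a 2:3 ratio of H2S to S, so n(S) = 1380.0 mol.
In step 2 the S:ZnS ratio is 1:1, so n(ZnS) = 1380.0 mol.
Mass of ZnS = 1380.0 × 97.44 = 134470 g = 134.5 kg.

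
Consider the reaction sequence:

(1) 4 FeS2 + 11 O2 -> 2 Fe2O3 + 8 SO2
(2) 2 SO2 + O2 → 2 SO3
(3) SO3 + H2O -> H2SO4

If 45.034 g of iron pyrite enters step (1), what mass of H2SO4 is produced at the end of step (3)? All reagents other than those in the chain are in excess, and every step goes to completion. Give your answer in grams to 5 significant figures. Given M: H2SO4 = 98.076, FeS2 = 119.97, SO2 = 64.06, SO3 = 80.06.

n(FeS2) = 45.034 / 119.97 = 0.375377 mol.
Reaction (1): FeS2→SO2 ratio 4:8 ⇒ n(SO2) = 0.750754 mol.
Reaction (2): SO2→SO3 ratio 2:2 ⇒ n(SO3) = 0.750754 mol.
Reaction (3): SO3→H2SO4 ratio 1:1 ⇒ n(H2SO4) = 0.750754 mol.
Mass of H2SO4 = 0.750754 × 98.076 = 73.6310 g.

73.631 g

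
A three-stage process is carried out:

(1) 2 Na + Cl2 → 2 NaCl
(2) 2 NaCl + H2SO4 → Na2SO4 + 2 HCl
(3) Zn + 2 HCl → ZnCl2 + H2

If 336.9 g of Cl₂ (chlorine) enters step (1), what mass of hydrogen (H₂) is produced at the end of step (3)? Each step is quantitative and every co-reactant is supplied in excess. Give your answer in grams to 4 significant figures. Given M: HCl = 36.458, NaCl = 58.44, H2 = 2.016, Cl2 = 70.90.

n(Cl2) = 336.9 / 70.90 = 4.7518 mol.
Reaction (1): Cl2→NaCl ratio 1:2 ⇒ n(NaCl) = 9.5035 mol.
Reaction (2): NaCl→HCl ratio 2:2 ⇒ n(HCl) = 9.5035 mol.
Reaction (3): HCl→H2 ratio 2:1 ⇒ n(H2) = 4.7518 mol.
Mass of H2 = 4.7518 × 2.016 = 9.5796 g.

9.580 g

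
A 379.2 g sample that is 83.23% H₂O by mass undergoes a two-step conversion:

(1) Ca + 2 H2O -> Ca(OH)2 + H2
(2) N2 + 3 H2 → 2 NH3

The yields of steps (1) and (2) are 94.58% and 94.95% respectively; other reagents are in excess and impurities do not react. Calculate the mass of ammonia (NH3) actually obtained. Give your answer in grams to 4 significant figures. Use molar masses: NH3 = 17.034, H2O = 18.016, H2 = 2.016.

89.33 g

Pure H2O = 379.2 × 0.8323 = 315.61 g.
n(H2O) = 315.61 / 18.016 = 17.518 mol.
Step 1 (H2O:H2 = 2:1): theoretical n(H2) = 8.7591 mol; at 94.58% yield, n(H2) = 8.2844 mol.
Step 2 (H2:NH3 = 3:2): theoretical n(NH3) = 5.5229 mol, so theoretical mass = 5.5229 × 17.034 = 94.077 g.
At 94.95% yield, actual mass of NH3 = 94.077 × 0.9495 = 89.326 g.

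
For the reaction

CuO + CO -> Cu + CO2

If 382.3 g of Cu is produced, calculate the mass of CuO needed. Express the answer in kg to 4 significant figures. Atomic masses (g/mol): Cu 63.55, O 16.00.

M(Cu) = 63.55 g/mol.
M(CuO) = 63.55 + 16.00 = 79.55 g/mol.
n(Cu) = 382.30 g / 63.55 g/mol = 6.0157 mol.
From the equation the Cu:CuO mole ratio is 1:1, so n(CuO) = 6.0157 × 1/1 = 6.0157 mol.
Mass of CuO = 6.0157 mol × 79.55 g/mol = 478.55 g.
Converting to kg: 478.55 g = 0.4786 kg.

0.4786 kg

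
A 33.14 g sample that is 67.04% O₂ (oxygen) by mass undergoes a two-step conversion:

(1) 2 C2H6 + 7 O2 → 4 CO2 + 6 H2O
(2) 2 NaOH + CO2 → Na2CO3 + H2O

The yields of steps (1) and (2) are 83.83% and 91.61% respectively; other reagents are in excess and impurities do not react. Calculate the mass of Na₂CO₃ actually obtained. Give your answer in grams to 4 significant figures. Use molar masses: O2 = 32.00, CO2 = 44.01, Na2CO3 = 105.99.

Pure O2 = 33.14 × 0.6704 = 22.217 g.
n(O2) = 22.217 / 32.00 = 0.69428 mol.
Step 1 (O2:CO2 = 7:4): theoretical n(CO2) = 0.39673 mol; at 83.83% yield, n(CO2) = 0.33258 mol.
Step 2 (CO2:Na2CO3 = 1:1): theoretical n(Na2CO3) = 0.33258 mol, so theoretical mass = 0.33258 × 105.99 = 35.250 g.
At 91.61% yield, actual mass of Na2CO3 = 35.250 × 0.9161 = 32.293 g.

32.29 g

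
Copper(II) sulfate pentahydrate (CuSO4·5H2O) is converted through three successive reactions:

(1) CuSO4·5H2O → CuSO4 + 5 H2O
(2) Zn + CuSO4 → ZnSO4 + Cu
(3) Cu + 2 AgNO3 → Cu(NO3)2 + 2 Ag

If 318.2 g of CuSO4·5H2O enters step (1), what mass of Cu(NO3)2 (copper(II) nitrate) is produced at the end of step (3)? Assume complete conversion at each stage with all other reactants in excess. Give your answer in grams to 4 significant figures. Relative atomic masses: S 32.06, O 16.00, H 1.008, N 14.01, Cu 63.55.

239.0 g

M(CuSO4·5H2O) = 63.55 + 32.06 + 9(16.00) + 10(1.008) = 249.69 g/mol.
M(Cu(NO3)2) = 63.55 + 2(14.01) + 6(16.00) = 187.57 g/mol.
n(CuSO4·5H2O) = 318.2 / 249.69 = 1.2744 mol.
Reaction (1): CuSO4·5H2O→CuSO4 ratio 1:1 ⇒ n(CuSO4) = 1.2744 mol.
Reaction (2): CuSO4→Cu ratio 1:1 ⇒ n(Cu) = 1.2744 mol.
Reaction (3): Cu→Cu(NO3)2 ratio 1:1 ⇒ n(Cu(NO3)2) = 1.2744 mol.
Mass of Cu(NO3)2 = 1.2744 × 187.57 = 239.04 g.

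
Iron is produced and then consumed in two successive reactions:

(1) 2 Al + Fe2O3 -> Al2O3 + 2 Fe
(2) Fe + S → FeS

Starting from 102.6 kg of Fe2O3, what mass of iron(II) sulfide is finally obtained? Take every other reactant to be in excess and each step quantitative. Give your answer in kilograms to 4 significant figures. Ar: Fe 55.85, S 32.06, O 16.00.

113.0 kg

M(Fe2O3) = 2(55.85) + 3(16.00) = 159.70 g/mol.
M(FeS) = 55.85 + 32.06 = 87.91 g/mol.
102.6 kg = 102600 g.
n(Fe2O3) = 102600 / 159.70 = 642.45 mol.
Step 1 gives a 1:2 ratio of Fe2O3 to Fe, so n(Fe) = 1284.9 mol.
In step 2 the Fe:FeS ratio is 1:1, so n(FeS) = 1284.9 mol.
Mass of FeS = 1284.9 × 87.91 = 112960 g = 113.0 kg.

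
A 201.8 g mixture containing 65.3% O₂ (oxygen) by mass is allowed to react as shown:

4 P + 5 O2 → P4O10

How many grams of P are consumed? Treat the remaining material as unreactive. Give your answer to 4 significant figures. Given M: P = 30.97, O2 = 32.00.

Mass of pure O2 = 201.8 g × 0.653 = 131.78 g.
n(O2) = 131.78 g / 32.00 g/mol = 4.1180 mol.
From the equation the O2:P mole ratio is 5:4, so n(P) = 4.1180 × 4/5 = 3.2944 mol.
Mass of P = 3.2944 mol × 30.97 g/mol = 102.03 g.

102.0 g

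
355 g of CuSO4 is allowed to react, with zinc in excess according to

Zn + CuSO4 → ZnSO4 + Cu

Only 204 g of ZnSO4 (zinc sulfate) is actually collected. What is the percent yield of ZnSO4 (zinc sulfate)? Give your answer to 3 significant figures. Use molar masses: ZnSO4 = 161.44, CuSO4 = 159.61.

n(CuSO4) = 355.0 g / 159.61 g/mol = 2.224 mol.
From the equation the CuSO4:ZnSO4 mole ratio is 1:1, so n(ZnSO4) = 2.224 × 1/1 = 2.224 mol.
Mass of ZnSO4 = 2.224 mol × 161.44 g/mol = 359.1 g.
This is the theoretical yield. Percent yield = 204 g / 359.1 g × 100% = 56.81%.

56.8 %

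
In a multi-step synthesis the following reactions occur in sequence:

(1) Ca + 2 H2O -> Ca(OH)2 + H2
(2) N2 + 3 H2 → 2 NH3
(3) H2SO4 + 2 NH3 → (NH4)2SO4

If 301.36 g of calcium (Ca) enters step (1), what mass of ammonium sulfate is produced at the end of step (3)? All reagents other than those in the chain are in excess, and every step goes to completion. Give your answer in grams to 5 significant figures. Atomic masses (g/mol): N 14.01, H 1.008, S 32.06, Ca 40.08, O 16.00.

M(Ca) = 40.08 g/mol.
M((NH4)2SO4) = 2(14.01) + 8(1.008) + 32.06 + 4(16.00) = 132.144 g/mol.
n(Ca) = 301.36 / 40.08 = 7.51896 mol.
Reaction (1): Ca→H2 ratio 1:1 ⇒ n(H2) = 7.51896 mol.
Reaction (2): H2→NH3 ratio 3:2 ⇒ n(NH3) = 5.01264 mol.
Reaction (3): NH3→(NH4)2SO4 ratio 2:1 ⇒ n((NH4)2SO4) = 2.50632 mol.
Mass of (NH4)2SO4 = 2.50632 × 132.144 = 331.195 g.

331.20 g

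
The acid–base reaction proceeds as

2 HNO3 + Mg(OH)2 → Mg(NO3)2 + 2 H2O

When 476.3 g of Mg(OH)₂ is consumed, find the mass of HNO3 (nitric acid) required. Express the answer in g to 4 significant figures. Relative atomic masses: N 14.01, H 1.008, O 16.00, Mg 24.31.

1029 g

M(Mg(OH)2) = 24.31 + 2(16.00) + 2(1.008) = 58.326 g/mol.
M(HNO3) = 1.008 + 14.01 + 3(16.00) = 63.018 g/mol.
n(Mg(OH)2) = 476.30 g / 58.326 g/mol = 8.1662 mol.
From the equation the Mg(OH)2:HNO3 mole ratio is 1:2, so n(HNO3) = 8.1662 × 2/1 = 16.332 mol.
Mass of HNO3 = 16.332 mol × 63.018 g/mol = 1029.2 g.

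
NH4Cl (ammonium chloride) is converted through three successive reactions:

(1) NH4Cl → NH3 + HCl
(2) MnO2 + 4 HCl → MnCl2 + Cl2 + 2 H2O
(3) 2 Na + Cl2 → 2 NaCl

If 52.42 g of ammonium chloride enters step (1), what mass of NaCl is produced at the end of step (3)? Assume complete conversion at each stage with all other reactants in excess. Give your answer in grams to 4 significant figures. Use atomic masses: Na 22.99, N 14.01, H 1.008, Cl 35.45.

28.63 g

M(NH4Cl) = 14.01 + 4(1.008) + 35.45 = 53.492 g/mol.
M(NaCl) = 22.99 + 35.45 = 58.44 g/mol.
n(NH4Cl) = 52.42 / 53.492 = 0.97996 mol.
Reaction (1): NH4Cl→HCl ratio 1:1 ⇒ n(HCl) = 0.97996 mol.
Reaction (2): HCl→Cl2 ratio 4:1 ⇒ n(Cl2) = 0.24499 mol.
Reaction (3): Cl2→NaCl ratio 1:2 ⇒ n(NaCl) = 0.48998 mol.
Mass of NaCl = 0.48998 × 58.44 = 28.634 g.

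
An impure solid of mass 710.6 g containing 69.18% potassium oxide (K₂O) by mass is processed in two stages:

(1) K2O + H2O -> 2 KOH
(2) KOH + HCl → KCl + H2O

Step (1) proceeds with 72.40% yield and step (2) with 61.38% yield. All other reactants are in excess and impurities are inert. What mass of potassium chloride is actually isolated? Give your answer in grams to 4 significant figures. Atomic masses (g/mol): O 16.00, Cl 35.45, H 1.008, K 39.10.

345.8 g

Pure K2O = 710.6 × 0.6918 = 491.59 g.
M(K2O) = 2(39.10) + 16.00 = 94.20 g/mol.
M(KCl) = 39.10 + 35.45 = 74.55 g/mol.
n(K2O) = 491.59 / 94.20 = 5.2186 mol.
Step 1 (K2O:KOH = 1:2): theoretical n(KOH) = 10.437 mol; at 72.40% yield, n(KOH) = 7.5565 mol.
Step 2 (KOH:KCl = 1:1): theoretical n(KCl) = 7.5565 mol, so theoretical mass = 7.5565 × 74.55 = 563.34 g.
At 61.38% yield, actual mass of KCl = 563.34 × 0.6138 = 345.78 g.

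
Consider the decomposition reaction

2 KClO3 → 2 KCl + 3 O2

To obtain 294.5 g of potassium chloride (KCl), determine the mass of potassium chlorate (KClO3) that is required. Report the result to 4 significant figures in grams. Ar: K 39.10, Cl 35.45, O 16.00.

484.1 g

M(KCl) = 39.10 + 35.45 = 74.55 g/mol.
M(KClO3) = 39.10 + 35.45 + 3(16.00) = 122.55 g/mol.
n(KCl) = 294.50 g / 74.55 g/mol = 3.9504 mol.
From the equation the KCl:KClO3 mole ratio is 2:2, so n(KClO3) = 3.9504 × 2/2 = 3.9504 mol.
Mass of KClO3 = 3.9504 mol × 122.55 g/mol = 484.12 g.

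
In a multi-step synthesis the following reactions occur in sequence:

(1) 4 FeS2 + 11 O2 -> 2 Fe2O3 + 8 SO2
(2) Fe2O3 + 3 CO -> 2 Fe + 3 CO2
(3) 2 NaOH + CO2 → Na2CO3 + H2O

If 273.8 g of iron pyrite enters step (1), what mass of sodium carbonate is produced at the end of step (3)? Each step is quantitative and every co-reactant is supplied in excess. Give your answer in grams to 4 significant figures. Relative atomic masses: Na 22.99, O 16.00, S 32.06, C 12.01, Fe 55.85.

362.8 g

M(FeS2) = 55.85 + 2(32.06) = 119.97 g/mol.
M(Na2CO3) = 2(22.99) + 12.01 + 3(16.00) = 105.99 g/mol.
n(FeS2) = 273.8 / 119.97 = 2.2822 mol.
Reaction (1): FeS2→Fe2O3 ratio 4:2 ⇒ n(Fe2O3) = 1.1411 mol.
Reaction (2): Fe2O3→CO2 ratio 1:3 ⇒ n(CO2) = 3.4234 mol.
Reaction (3): CO2→Na2CO3 ratio 1:1 ⇒ n(Na2CO3) = 3.4234 mol.
Mass of Na2CO3 = 3.4234 × 105.99 = 362.84 g.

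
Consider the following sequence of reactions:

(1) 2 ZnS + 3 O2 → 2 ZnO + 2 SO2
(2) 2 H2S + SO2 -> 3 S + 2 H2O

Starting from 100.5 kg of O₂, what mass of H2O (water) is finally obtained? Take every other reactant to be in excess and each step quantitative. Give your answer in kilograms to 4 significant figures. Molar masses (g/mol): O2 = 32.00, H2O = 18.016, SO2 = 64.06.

100.5 kg = 100500 g.
n(O2) = 100500 / 32.00 = 3140.6 mol.
Step 1 gives a 3:2 ratio of O2 to SO2, so n(SO2) = 2093.8 mol.
In step 2 the SO2:H2O ratio is 1:2, so n(H2O) = 4187.5 mol.
Mass of H2O = 4187.5 × 18.016 = 75442 g = 75.44 kg.

75.44 kg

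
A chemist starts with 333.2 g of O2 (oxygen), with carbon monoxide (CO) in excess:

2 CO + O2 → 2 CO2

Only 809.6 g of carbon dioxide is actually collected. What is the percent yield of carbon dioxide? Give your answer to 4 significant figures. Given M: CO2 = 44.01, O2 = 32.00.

88.34 %

n(O2) = 333.20 g / 32.00 g/mol = 10.412 mol.
From the equation the O2:CO2 mole ratio is 1:2, so n(CO2) = 10.412 × 2/1 = 20.825 mol.
Mass of CO2 = 20.825 mol × 44.01 g/mol = 916.51 g.
This is the theoretical yield. Percent yield = 809.6 g / 916.51 g × 100% = 88.335%.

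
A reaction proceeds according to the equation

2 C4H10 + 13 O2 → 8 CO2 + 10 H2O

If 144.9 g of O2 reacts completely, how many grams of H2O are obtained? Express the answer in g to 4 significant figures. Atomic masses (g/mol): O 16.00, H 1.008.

M(O2) = 2(16.00) = 32.00 g/mol.
M(H2O) = 2(1.008) + 16.00 = 18.016 g/mol.
n(O2) = 144.90 g / 32.00 g/mol = 4.5281 mol.
From the equation the O2:H2O mole ratio is 13:10, so n(H2O) = 4.5281 × 10/13 = 3.4832 mol.
Mass of H2O = 3.4832 mol × 18.016 g/mol = 62.753 g.

62.75 g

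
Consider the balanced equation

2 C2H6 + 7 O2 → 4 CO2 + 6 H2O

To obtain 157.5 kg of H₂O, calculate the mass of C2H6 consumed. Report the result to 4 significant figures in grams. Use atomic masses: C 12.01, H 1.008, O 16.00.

87620 g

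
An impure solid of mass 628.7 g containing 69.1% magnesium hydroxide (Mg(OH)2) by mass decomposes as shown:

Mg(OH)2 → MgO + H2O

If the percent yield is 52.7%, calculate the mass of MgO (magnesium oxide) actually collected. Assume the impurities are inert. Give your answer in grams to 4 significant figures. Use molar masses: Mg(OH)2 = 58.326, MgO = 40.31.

Pure Mg(OH)2 available = 628.7 g × 0.691 = 434.43 g.
n(Mg(OH)2) = 434.43 g / 58.326 g/mol = 7.4483 mol.
From the equation the Mg(OH)2:MgO mole ratio is 1:1, so n(MgO) = 7.4483 × 1/1 = 7.4483 mol.
Mass of MgO = 7.4483 mol × 40.31 g/mol = 300.24 g.
Actual mass collected = 300.24 g × 0.527 = 158.23 g.

158.2 g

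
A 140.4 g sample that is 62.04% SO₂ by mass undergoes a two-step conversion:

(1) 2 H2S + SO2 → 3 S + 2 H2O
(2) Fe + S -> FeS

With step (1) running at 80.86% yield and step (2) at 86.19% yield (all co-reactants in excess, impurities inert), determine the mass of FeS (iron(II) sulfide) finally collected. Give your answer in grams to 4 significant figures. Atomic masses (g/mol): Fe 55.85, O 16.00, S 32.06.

Pure SO2 = 140.4 × 0.6204 = 87.104 g.
M(SO2) = 32.06 + 2(16.00) = 64.06 g/mol.
M(FeS) = 55.85 + 32.06 = 87.91 g/mol.
n(SO2) = 87.104 / 64.06 = 1.3597 mol.
Step 1 (SO2:S = 1:3): theoretical n(S) = 4.0792 mol; at 80.86% yield, n(S) = 3.2984 mol.
Step 2 (S:FeS = 1:1): theoretical n(FeS) = 3.2984 mol, so theoretical mass = 3.2984 × 87.91 = 289.96 g.
At 86.19% yield, actual mass of FeS = 289.96 × 0.8619 = 249.92 g.

249.9 g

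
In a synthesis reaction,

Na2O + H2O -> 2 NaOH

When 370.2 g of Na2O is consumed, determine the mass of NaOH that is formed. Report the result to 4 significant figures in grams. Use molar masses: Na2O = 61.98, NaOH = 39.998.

n(Na2O) = 370.20 g / 61.98 g/mol = 5.9729 mol.
From the equation the Na2O:NaOH mole ratio is 1:2, so n(NaOH) = 5.9729 × 2/1 = 11.946 mol.
Mass of NaOH = 11.946 mol × 39.998 g/mol = 477.81 g.

477.8 g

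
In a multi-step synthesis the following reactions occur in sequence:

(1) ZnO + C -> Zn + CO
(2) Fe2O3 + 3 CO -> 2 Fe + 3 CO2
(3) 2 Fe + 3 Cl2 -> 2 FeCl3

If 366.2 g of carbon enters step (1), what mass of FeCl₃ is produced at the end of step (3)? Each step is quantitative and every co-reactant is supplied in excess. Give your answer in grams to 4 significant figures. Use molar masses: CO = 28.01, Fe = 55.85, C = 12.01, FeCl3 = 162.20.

n(C) = 366.2 / 12.01 = 30.491 mol.
Reaction (1): C→CO ratio 1:1 ⇒ n(CO) = 30.491 mol.
Reaction (2): CO→Fe ratio 3:2 ⇒ n(Fe) = 20.328 mol.
Reaction (3): Fe→FeCl3 ratio 2:2 ⇒ n(FeCl3) = 20.328 mol.
Mass of FeCl3 = 20.328 × 162.20 = 3297.1 g.

3297 g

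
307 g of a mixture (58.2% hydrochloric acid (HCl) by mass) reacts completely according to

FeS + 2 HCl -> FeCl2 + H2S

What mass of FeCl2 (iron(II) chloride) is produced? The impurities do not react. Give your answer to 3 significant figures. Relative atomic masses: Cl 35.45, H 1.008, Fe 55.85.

Mass of pure HCl = 307 g × 0.582 = 178.7 g.
M(HCl) = 1.008 + 35.45 = 36.458 g/mol.
M(FeCl2) = 55.85 + 2(35.45) = 126.75 g/mol.
n(HCl) = 178.7 g / 36.458 g/mol = 4.901 mol.
From the equation the HCl:FeCl2 mole ratio is 2:1, so n(FeCl2) = 4.901 × 1/2 = 2.450 mol.
Mass of FeCl2 = 2.450 mol × 126.75 g/mol = 310.6 g.

311 g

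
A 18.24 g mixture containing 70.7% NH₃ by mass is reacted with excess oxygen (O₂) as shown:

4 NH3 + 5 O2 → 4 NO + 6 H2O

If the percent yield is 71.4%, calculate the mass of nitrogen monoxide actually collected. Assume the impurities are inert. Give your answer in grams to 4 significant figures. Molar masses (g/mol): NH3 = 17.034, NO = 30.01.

16.22 g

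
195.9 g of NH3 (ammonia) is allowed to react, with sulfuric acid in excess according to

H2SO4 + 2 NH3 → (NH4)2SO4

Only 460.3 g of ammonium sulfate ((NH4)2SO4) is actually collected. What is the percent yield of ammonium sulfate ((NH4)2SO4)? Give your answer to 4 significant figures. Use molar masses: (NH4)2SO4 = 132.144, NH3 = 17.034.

60.58 %

n(NH3) = 195.90 g / 17.034 g/mol = 11.501 mol.
From the equation the NH3:(NH4)2SO4 mole ratio is 2:1, so n((NH4)2SO4) = 11.501 × 1/2 = 5.7503 mol.
Mass of (NH4)2SO4 = 5.7503 mol × 132.144 g/mol = 759.86 g.
This is the theoretical yield. Percent yield = 460.3 g / 759.86 g × 100% = 60.577%.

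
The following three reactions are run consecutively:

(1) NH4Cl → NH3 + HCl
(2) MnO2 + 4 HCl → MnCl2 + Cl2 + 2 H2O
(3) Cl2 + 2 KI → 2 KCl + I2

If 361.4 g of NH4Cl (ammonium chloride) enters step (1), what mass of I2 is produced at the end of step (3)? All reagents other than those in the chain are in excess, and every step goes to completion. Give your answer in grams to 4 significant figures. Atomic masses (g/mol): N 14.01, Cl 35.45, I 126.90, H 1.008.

M(NH4Cl) = 14.01 + 4(1.008) + 35.45 = 53.492 g/mol.
M(I2) = 2(126.90) = 253.80 g/mol.
n(NH4Cl) = 361.4 / 53.492 = 6.7562 mol.
Reaction (1): NH4Cl→HCl ratio 1:1 ⇒ n(HCl) = 6.7562 mol.
Reaction (2): HCl→Cl2 ratio 4:1 ⇒ n(Cl2) = 1.6890 mol.
Reaction (3): Cl2→I2 ratio 1:1 ⇒ n(I2) = 1.6890 mol.
Mass of I2 = 1.6890 × 253.80 = 428.68 g.

428.7 g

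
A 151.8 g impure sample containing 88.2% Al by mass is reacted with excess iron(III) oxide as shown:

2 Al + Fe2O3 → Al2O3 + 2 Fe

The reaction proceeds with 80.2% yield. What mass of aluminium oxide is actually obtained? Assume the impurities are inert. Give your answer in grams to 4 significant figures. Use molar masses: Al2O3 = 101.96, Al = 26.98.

Pure Al available = 151.8 g × 0.882 = 133.89 g.
n(Al) = 133.89 g / 26.98 g/mol = 4.9625 mol.
From the equation the Al:Al2O3 mole ratio is 2:1, so n(Al2O3) = 4.9625 × 1/2 = 2.4812 mol.
Mass of Al2O3 = 2.4812 mol × 101.96 g/mol = 252.99 g.
Actual mass collected = 252.99 g × 0.802 = 202.90 g.

202.9 g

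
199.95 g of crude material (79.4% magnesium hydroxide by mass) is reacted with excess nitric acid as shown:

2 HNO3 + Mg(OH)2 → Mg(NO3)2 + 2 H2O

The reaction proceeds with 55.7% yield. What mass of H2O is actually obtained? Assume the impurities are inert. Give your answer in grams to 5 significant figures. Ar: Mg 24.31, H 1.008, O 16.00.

Pure Mg(OH)2 available = 199.95 g × 0.794 = 158.760 g.
M(Mg(OH)2) = 24.31 + 2(16.00) + 2(1.008) = 58.326 g/mol.
M(H2O) = 2(1.008) + 16.00 = 18.016 g/mol.
n(Mg(OH)2) = 158.760 g / 58.326 g/mol = 2.72195 mol.
From the equation the Mg(OH)2:H2O mole ratio is 1:2, so n(H2O) = 2.72195 × 2/1 = 5.44389 mol.
Mass of H2O = 5.44389 mol × 18.016 g/mol = 98.0772 g.
Actual mass collected = 98.0772 g × 0.557 = 54.6290 g.

54.629 g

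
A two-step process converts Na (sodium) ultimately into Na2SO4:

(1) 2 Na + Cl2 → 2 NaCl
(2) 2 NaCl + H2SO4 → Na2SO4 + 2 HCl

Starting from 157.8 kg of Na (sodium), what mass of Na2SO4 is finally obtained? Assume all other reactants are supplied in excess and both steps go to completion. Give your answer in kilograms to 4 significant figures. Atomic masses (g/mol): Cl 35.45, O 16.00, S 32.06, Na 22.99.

M(Na) = 22.99 g/mol.
M(Na2SO4) = 2(22.99) + 32.06 + 4(16.00) = 142.04 g/mol.
157.8 kg = 157800 g.
n(Na) = 157800 / 22.99 = 6863.9 mol.
Step 1 gives a 2:2 ratio of Na to NaCl, so n(NaCl) = 6863.9 mol.
In step 2 the NaCl:Na2SO4 ratio is 2:1, so n(Na2SO4) = 3431.9 mol.
Mass of Na2SO4 = 3431.9 × 142.04 = 487470 g = 487.5 kg.

487.5 kg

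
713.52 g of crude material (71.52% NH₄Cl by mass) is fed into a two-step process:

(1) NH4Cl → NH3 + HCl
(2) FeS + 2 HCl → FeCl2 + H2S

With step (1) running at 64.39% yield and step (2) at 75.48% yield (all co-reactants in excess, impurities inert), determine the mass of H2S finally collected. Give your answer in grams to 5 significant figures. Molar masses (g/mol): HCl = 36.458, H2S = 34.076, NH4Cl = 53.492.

Pure NH4Cl = 713.52 × 0.7152 = 510.310 g.
n(NH4Cl) = 510.310 / 53.492 = 9.53992 mol.
Step 1 (NH4Cl:HCl = 1:1): theoretical n(HCl) = 9.53992 mol; at 64.39% yield, n(HCl) = 6.14276 mol.
Step 2 (HCl:H2S = 2:1): theoretical n(H2S) = 3.07138 mol, so theoretical mass = 3.07138 × 34.076 = 104.660 g.
At 75.48% yield, actual mass of H2S = 104.660 × 0.7548 = 78.9976 g.

78.998 g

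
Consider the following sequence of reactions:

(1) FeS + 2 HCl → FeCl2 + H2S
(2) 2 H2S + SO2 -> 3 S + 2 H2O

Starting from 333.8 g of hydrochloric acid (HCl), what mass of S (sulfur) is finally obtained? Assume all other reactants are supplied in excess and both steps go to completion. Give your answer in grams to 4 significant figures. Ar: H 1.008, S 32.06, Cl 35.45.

220.1 g

M(HCl) = 1.008 + 35.45 = 36.458 g/mol.
M(S) = 32.06 g/mol.
n(HCl) = 333.80 / 36.458 = 9.1557 mol.
Step 1 gives a 2:1 ratio of HCl to H2S, so n(H2S) = 4.5779 mol.
In step 2 the H2S:S ratio is 2:3, so n(S) = 6.8668 mol.
Mass of S = 6.8668 × 32.06 = 220.15 g.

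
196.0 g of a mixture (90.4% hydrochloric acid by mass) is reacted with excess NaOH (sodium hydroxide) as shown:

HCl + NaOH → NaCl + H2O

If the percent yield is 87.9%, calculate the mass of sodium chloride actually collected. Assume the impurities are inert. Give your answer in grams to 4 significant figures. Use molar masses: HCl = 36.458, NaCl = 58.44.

249.6 g

Pure HCl available = 196.0 g × 0.904 = 177.18 g.
n(HCl) = 177.18 g / 36.458 g/mol = 4.8599 mol.
From the equation the HCl:NaCl mole ratio is 1:1, so n(NaCl) = 4.8599 × 1/1 = 4.8599 mol.
Mass of NaCl = 4.8599 mol × 58.44 g/mol = 284.02 g.
Actual mass collected = 284.02 g × 0.879 = 249.65 g.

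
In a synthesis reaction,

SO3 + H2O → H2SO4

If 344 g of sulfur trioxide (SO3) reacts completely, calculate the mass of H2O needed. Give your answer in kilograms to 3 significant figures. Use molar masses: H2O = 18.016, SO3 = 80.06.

0.0774 kg

n(SO3) = 344.0 g / 80.06 g/mol = 4.297 mol.
From the equation the SO3:H2O mole ratio is 1:1, so n(H2O) = 4.297 × 1/1 = 4.297 mol.
Mass of H2O = 4.297 mol × 18.016 g/mol = 77.41 g.
Converting to kg: 77.41 g = 0.0774 kg.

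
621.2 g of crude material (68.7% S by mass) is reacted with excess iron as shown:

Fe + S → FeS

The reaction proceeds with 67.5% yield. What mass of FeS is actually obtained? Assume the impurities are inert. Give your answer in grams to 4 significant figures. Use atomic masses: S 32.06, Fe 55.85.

789.9 g

Pure S available = 621.2 g × 0.687 = 426.76 g.
M(S) = 32.06 g/mol.
M(FeS) = 55.85 + 32.06 = 87.91 g/mol.
n(S) = 426.76 g / 32.06 g/mol = 13.311 mol.
From the equation the S:FeS mole ratio is 1:1, so n(FeS) = 13.311 × 1/1 = 13.311 mol.
Mass of FeS = 13.311 mol × 87.91 g/mol = 1170.2 g.
Actual mass collected = 1170.2 g × 0.675 = 789.89 g.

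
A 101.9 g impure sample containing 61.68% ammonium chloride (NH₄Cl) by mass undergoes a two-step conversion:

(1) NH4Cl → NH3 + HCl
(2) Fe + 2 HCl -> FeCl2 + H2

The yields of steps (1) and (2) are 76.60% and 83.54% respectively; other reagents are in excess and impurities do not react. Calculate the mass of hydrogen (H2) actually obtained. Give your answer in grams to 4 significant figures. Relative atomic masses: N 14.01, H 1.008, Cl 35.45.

0.7579 g

Pure NH4Cl = 101.9 × 0.6168 = 62.852 g.
M(NH4Cl) = 14.01 + 4(1.008) + 35.45 = 53.492 g/mol.
M(H2) = 2(1.008) = 2.016 g/mol.
n(NH4Cl) = 62.852 / 53.492 = 1.1750 mol.
Step 1 (NH4Cl:HCl = 1:1): theoretical n(HCl) = 1.1750 mol; at 76.60% yield, n(HCl) = 0.90003 mol.
Step 2 (HCl:H2 = 2:1): theoretical n(H2) = 0.45002 mol, so theoretical mass = 0.45002 × 2.016 = 0.90723 g.
At 83.54% yield, actual mass of H2 = 0.90723 × 0.8354 = 0.75790 g.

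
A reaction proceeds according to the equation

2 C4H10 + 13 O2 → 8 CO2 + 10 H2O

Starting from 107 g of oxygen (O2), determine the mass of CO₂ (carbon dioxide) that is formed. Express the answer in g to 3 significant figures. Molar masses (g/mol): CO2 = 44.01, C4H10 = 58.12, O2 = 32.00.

n(O2) = 107.0 g / 32.00 g/mol = 3.344 mol.
From the equation the O2:CO2 mole ratio is 13:8, so n(CO2) = 3.344 × 8/13 = 2.058 mol.
Mass of CO2 = 2.058 mol × 44.01 g/mol = 90.56 g.

90.6 g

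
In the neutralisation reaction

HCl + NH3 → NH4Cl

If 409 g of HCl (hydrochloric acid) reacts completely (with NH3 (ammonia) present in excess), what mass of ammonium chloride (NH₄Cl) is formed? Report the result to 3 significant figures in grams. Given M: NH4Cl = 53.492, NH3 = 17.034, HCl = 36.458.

600 g

n(HCl) = 409.0 g / 36.458 g/mol = 11.22 mol.
From the equation the HCl:NH4Cl mole ratio is 1:1, so n(NH4Cl) = 11.22 × 1/1 = 11.22 mol.
Mass of NH4Cl = 11.22 mol × 53.492 g/mol = 600.1 g.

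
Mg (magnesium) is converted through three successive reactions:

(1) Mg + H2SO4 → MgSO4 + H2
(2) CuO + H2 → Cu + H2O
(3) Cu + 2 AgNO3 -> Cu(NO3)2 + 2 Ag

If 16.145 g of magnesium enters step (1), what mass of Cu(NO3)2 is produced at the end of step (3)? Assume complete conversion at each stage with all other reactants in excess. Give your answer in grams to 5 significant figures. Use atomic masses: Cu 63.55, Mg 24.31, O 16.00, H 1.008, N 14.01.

124.57 g

M(Mg) = 24.31 g/mol.
M(Cu(NO3)2) = 63.55 + 2(14.01) + 6(16.00) = 187.57 g/mol.
n(Mg) = 16.145 / 24.31 = 0.664130 mol.
Reaction (1): Mg→H2 ratio 1:1 ⇒ n(H2) = 0.664130 mol.
Reaction (2): H2→Cu ratio 1:1 ⇒ n(Cu) = 0.664130 mol.
Reaction (3): Cu→Cu(NO3)2 ratio 1:1 ⇒ n(Cu(NO3)2) = 0.664130 mol.
Mass of Cu(NO3)2 = 0.664130 × 187.57 = 124.571 g.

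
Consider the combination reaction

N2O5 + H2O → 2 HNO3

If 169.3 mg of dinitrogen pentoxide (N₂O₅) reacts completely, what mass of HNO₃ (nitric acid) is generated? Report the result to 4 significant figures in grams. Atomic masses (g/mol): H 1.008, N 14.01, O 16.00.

M(N2O5) = 2(14.01) + 5(16.00) = 108.02 g/mol.
M(HNO3) = 1.008 + 14.01 + 3(16.00) = 63.018 g/mol.
Convert: 169.3 mg = 0.16930 g.
n(N2O5) = 0.16930 g / 108.02 g/mol = 0.0015673 mol.
From the equation the N2O5:HNO3 mole ratio is 1:2, so n(HNO3) = 0.0015673 × 2/1 = 0.0031346 mol.
Mass of HNO3 = 0.0031346 mol × 63.018 g/mol = 0.19754 g.

0.1975 g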